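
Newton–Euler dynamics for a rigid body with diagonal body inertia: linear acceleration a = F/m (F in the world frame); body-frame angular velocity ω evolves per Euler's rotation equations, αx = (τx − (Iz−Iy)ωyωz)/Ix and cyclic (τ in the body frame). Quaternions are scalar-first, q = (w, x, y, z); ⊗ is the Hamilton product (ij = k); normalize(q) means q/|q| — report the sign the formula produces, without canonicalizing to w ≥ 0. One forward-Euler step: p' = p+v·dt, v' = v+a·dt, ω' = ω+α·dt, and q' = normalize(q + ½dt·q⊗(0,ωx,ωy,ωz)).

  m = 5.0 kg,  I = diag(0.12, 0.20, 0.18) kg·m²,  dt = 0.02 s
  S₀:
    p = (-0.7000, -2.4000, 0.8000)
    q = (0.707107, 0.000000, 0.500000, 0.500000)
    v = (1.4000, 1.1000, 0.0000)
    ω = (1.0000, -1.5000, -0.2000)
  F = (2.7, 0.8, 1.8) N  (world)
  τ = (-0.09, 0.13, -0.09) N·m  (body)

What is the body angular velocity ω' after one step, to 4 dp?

precession coupling ω×(Iω) = (-0.0060, 0.0120, -0.1200)
angular accel α = (-0.7000, 0.5900, 0.1667)
ω' = ω + α·dt = (0.9860, -1.4882, -0.1967)

ω' = (0.9860, -1.4882, -0.1967)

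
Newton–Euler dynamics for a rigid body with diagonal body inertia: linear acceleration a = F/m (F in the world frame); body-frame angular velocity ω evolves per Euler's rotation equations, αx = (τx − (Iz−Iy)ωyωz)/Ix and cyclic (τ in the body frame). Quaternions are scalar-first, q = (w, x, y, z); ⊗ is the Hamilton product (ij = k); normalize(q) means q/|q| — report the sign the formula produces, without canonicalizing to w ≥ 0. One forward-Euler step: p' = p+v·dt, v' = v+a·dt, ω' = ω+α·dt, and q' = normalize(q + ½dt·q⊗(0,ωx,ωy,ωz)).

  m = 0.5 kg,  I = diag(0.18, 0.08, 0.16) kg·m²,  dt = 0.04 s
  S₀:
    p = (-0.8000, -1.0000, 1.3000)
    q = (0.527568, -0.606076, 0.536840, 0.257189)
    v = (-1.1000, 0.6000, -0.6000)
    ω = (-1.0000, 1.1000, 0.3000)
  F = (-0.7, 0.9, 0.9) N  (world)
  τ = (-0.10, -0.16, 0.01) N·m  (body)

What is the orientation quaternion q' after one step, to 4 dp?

q' = (0.5019, -0.6188, 0.5467, 0.2576)

Hamilton product q⊗(0,ω) = (-1.2737567, -0.6494239, 0.5049586, 0.0284268)
q + ½dt·q⊗(0,ω), renormalized = (0.5019, -0.6188, 0.5467, 0.2576)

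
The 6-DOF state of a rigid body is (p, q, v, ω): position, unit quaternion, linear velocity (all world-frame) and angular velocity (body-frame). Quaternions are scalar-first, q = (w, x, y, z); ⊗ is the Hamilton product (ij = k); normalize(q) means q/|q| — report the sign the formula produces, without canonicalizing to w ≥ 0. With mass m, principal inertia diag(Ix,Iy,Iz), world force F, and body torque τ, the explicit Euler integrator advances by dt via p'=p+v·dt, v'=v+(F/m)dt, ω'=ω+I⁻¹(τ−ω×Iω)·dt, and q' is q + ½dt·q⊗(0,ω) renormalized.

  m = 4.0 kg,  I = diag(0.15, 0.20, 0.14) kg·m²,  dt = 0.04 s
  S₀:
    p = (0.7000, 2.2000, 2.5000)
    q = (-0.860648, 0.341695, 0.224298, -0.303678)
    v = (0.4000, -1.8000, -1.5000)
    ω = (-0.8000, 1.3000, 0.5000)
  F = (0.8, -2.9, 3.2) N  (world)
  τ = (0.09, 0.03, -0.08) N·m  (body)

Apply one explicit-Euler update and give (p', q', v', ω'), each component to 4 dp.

angular accel α = (0.8600, 0.1700, -0.2000)
new body rate ω' = (-0.7656, 1.3068, 0.4920)
2q̇ = q⊗(0,ω) = (0.1336076, 1.1954488, -1.0467475, 0.1933179)
q + ½dt·q⊗(0,ω), renormalized = (-0.8575, 0.3654, 0.2033, -0.2997)
a = F/m = (0.2000, -0.7250, 0.8000)
p + v·dt = (0.7160, 2.1280, 2.4400)
v' = v + a·dt = (0.4080, -1.8290, -1.4680)

p' = (0.7160, 2.1280, 2.4400)
q' = (-0.8575, 0.3654, 0.2033, -0.2997)
v' = (0.4080, -1.8290, -1.4680)
ω' = (-0.7656, 1.3068, 0.4920)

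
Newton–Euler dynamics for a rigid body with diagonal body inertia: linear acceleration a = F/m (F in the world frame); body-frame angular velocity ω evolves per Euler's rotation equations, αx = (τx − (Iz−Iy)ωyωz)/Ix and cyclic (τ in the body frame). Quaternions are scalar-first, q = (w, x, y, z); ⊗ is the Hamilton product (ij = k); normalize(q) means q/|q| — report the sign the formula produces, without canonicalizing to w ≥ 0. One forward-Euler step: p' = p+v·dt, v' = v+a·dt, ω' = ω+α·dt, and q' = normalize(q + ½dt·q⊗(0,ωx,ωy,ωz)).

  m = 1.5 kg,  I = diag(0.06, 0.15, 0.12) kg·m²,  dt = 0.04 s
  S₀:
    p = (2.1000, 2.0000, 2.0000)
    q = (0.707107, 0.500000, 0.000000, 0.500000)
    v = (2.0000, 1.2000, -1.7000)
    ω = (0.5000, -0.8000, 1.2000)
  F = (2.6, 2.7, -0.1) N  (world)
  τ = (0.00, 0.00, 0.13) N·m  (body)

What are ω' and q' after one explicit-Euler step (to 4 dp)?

ω' = (0.4808, -0.7904, 1.2553)
q' = (0.6898, 0.5148, -0.0183, 0.5087)

(τ − ω×Iω)/I = (-0.4800, 0.2400, 1.3833)
ω' = ω + α·dt = (0.4808, -0.7904, 1.2553)
2q̇ = q⊗(0,ω) = (-0.8500000, 0.7535535, -0.9156856, 0.4485284)
q' = normalize(q + ½dt·q⊗(0,ω)) = (0.6898, 0.5148, -0.0183, 0.5087)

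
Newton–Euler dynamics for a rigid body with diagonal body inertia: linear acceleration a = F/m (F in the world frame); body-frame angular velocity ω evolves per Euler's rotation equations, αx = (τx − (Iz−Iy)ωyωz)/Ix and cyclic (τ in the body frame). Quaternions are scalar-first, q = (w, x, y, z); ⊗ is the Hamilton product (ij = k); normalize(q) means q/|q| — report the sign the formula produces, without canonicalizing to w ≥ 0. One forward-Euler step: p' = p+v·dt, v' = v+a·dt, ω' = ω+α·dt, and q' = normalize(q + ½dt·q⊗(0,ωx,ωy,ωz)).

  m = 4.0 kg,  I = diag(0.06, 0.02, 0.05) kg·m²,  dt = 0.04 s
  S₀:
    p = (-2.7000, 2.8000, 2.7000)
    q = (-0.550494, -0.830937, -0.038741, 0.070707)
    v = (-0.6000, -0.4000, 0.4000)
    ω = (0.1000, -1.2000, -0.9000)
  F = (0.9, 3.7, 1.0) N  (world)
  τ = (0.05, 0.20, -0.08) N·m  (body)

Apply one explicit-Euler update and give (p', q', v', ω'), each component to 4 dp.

p' = (-2.7240, 2.7840, 2.7160)
q' = (-0.5482, -0.8293, -0.0403, 0.1006)
v' = (-0.5910, -0.3630, 0.4100)
ω' = (0.1117, -0.7982, -0.9678)

gyro term ω×Iω = (0.0324, -0.0009, 0.0048)
angular accel α = (0.2933, 10.0450, -1.6960)
new body rate ω' = (0.1117, -0.7982, -0.9678)
Hamilton product q⊗(0,ω) = (0.1002408, 0.0646659, -0.0801798, 1.4964431)
q + ½dt·q⊗(0,ω), renormalized = (-0.5482, -0.8293, -0.0403, 0.1006)
a = (0.2250, 0.9250, 0.2500)
p' = p + v·dt = (-2.7240, 2.7840, 2.7160)
v' = v + a·dt = (-0.5910, -0.3630, 0.4100)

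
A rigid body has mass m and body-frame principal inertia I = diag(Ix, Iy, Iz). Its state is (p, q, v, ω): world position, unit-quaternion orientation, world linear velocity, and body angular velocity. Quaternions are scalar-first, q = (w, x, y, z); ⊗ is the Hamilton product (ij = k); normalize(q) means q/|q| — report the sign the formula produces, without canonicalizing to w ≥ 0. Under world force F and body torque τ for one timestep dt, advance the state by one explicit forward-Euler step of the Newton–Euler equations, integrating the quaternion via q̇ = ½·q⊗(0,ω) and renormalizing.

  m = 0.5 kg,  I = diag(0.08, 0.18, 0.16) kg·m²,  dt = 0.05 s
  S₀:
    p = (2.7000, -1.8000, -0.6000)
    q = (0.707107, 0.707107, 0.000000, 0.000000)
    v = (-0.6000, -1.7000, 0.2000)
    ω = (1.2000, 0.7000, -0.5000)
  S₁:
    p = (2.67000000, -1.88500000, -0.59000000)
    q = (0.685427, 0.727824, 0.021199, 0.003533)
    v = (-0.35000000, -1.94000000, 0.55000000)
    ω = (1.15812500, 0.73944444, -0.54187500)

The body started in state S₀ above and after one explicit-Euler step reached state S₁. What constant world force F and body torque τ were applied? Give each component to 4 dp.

F = (2.5000, -2.4000, 3.5000)
τ = (-0.0600, 0.1900, -0.0500)

ω₁ − ω₀ = (-0.04187500, 0.03944444, -0.04187500)
ω₀×(Iω₀) = (0.0070, 0.0480, 0.0840)
τ = I·(Δω/dt) + ω₀×(Iω₀) = (-0.0600, 0.1900, -0.0500)
v₁ − v₀ = (0.25000000, -0.24000000, 0.35000000)
applied force F = (2.5000, -2.4000, 3.5000)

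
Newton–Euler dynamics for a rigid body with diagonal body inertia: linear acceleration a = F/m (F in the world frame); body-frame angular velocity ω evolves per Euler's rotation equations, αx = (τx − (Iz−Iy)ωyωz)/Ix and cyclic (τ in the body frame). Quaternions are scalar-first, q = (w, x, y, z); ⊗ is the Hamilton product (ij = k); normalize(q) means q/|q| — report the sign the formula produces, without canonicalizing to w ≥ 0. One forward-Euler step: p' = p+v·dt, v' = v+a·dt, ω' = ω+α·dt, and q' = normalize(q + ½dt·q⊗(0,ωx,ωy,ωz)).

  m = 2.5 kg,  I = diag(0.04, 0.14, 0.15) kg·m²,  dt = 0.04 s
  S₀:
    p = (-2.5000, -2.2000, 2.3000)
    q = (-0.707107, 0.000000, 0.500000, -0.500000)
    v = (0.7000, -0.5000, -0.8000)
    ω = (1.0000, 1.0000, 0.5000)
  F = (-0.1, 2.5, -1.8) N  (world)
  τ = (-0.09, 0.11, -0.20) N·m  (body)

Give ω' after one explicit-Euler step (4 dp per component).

ω×(Iω) gyroscopic = (0.0050, -0.0550, 0.1000)
angular accel α = (-2.3750, 1.1786, -2.0000)
ω + α·dt = (0.9050, 1.0471, 0.4200)

ω' = (0.9050, 1.0471, 0.4200)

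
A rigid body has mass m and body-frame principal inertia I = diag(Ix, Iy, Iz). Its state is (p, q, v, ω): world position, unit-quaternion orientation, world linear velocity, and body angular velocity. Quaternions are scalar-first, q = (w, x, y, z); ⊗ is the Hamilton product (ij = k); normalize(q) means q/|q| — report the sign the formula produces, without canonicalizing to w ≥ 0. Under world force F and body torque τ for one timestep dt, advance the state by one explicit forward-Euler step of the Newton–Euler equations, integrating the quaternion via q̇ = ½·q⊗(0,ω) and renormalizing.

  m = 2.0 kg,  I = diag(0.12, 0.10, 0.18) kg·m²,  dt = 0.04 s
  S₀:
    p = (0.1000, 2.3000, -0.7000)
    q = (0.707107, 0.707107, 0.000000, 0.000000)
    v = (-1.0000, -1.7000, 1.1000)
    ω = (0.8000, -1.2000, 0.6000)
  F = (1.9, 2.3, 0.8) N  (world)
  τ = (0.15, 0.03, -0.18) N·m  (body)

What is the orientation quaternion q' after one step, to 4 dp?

q' = (0.6955, 0.7181, -0.0254, -0.0085)

q⊗(0,ω) = (-0.5656856, 0.5656856, -1.2727926, -0.4242642)
updated quaternion q' = (0.6955, 0.7181, -0.0254, -0.0085)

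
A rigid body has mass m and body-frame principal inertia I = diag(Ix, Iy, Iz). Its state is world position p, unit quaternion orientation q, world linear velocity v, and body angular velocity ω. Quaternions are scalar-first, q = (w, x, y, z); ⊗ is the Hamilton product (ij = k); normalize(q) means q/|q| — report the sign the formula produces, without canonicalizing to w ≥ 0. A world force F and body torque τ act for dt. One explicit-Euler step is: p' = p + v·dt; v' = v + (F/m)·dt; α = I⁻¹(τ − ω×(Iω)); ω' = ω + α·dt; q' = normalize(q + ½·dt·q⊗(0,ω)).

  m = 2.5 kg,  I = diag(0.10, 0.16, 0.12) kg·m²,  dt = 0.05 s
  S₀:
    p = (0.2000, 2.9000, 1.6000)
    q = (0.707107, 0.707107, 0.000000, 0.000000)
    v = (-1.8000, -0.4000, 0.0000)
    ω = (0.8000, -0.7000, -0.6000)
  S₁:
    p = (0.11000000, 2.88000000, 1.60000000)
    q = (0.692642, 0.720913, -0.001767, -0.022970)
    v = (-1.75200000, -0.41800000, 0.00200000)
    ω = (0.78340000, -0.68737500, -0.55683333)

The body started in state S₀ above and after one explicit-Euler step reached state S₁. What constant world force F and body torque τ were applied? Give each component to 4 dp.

F = (2.4000, -0.9000, 0.1000)
τ = (-0.0500, 0.0500, 0.0700)

Δω = ω₁−ω₀ = (-0.01660000, 0.01262500, 0.04316667)
gyro term ω₀×Iω₀ = (-0.0168, 0.0096, -0.0336)
τ = I·(Δω/dt) + ω₀×(Iω₀) = (-0.0500, 0.0500, 0.0700)
velocity change Δv = (0.04800000, -0.01800000, 0.00200000)
F = m·Δv/dt = (2.4000, -0.9000, 0.1000)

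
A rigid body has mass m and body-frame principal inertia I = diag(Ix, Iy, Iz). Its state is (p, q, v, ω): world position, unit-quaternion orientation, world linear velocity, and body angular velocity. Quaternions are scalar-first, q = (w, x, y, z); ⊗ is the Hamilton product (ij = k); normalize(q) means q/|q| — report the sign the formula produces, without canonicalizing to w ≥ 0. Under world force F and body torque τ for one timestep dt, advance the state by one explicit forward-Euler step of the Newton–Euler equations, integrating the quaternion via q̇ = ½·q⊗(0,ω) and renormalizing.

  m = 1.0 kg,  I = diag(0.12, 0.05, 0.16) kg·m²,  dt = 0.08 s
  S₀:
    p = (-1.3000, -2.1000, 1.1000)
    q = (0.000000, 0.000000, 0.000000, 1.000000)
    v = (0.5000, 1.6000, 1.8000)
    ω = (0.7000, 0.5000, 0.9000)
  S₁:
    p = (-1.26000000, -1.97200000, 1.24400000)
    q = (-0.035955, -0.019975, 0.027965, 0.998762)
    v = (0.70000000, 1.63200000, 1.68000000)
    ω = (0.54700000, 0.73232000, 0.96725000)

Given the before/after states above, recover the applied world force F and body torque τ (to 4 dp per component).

rate change Δω = (-0.15300000, 0.23232000, 0.06725000)
I·α + gyro = (-0.1800, 0.1200, 0.1100)
v₁ − v₀ = (0.20000000, 0.03200000, -0.12000000)
F = m·Δv/dt = (2.5000, 0.4000, -1.5000)

F = (2.5000, 0.4000, -1.5000)
τ = (-0.1800, 0.1200, 0.1100)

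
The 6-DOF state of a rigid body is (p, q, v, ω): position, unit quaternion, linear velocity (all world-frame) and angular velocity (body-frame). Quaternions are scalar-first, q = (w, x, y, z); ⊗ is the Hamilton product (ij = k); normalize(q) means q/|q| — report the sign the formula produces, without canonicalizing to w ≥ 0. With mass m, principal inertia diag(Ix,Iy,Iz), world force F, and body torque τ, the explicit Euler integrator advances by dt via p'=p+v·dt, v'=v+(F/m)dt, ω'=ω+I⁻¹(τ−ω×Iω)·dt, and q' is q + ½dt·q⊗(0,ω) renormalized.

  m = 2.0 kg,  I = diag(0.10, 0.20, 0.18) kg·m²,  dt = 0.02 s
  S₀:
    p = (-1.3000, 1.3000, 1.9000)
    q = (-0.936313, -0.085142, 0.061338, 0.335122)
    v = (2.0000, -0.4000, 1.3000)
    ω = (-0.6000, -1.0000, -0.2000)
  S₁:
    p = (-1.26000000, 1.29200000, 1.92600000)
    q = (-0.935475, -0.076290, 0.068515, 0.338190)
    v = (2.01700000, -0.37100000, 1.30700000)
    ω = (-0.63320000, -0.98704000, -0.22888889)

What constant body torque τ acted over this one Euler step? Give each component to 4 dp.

τ = (-0.1700, 0.1200, -0.2000)

Δω = ω₁−ω₀ = (-0.03320000, 0.01296000, -0.02888889)
applied torque τ = (-0.1700, 0.1200, -0.2000)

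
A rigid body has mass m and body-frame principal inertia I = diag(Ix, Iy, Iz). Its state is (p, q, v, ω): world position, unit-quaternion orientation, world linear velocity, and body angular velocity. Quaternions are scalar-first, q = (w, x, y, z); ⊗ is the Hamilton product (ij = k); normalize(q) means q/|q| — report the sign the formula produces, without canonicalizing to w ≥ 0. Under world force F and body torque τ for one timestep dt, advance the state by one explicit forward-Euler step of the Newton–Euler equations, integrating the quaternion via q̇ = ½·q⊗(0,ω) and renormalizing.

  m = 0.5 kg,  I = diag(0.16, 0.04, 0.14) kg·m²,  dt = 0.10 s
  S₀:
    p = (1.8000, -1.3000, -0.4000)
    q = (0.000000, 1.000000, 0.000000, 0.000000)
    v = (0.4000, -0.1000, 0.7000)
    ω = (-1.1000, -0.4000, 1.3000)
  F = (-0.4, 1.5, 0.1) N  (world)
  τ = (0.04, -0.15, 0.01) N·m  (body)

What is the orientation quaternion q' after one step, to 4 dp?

q' = (0.0548, 0.9962, -0.0648, -0.0199)

q⊗(0,ω) = (1.1000000, 0.0000000, -1.3000000, -0.4000000)
q' = normalize(q + ½dt·q⊗(0,ω)) = (0.0548, 0.9962, -0.0648, -0.0199)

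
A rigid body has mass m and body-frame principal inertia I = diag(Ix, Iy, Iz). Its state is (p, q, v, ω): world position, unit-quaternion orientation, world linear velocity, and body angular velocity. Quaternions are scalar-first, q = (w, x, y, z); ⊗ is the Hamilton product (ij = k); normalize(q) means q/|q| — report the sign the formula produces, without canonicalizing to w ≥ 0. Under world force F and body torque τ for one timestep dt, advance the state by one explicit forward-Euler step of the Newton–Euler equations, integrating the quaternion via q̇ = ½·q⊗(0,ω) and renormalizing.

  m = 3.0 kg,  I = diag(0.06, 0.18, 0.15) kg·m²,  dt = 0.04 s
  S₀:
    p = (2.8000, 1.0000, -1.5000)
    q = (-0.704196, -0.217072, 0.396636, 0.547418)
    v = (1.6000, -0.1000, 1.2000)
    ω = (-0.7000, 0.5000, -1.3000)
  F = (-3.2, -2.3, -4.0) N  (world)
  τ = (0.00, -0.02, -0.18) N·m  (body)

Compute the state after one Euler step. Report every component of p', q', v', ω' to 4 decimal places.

p' = (2.8640, 0.9960, -1.4520)
q' = (-0.6966, -0.2229, 0.3761, 0.5688)
v' = (1.5573, -0.1307, 1.1467)
ω' = (-0.7130, 0.5138, -1.3368)

gyro term ω×Iω = (0.0195, -0.0819, -0.0420)
(τ − ω×Iω)/I = (-0.3250, 0.3439, -0.9200)
new body rate ω' = (-0.7130, 0.5138, -1.3368)
2q̇ = q⊗(0,ω) = (0.3613750, -0.2963986, -1.0174842, 1.0845640)
q' = normalize(q + ½dt·q⊗(0,ω)) = (-0.6966, -0.2229, 0.3761, 0.5688)
a = F/m = (-1.0667, -0.7667, -1.3333)
p' = p + v·dt = (2.8640, 0.9960, -1.4520)
v' = v + a·dt = (1.5573, -0.1307, 1.1467)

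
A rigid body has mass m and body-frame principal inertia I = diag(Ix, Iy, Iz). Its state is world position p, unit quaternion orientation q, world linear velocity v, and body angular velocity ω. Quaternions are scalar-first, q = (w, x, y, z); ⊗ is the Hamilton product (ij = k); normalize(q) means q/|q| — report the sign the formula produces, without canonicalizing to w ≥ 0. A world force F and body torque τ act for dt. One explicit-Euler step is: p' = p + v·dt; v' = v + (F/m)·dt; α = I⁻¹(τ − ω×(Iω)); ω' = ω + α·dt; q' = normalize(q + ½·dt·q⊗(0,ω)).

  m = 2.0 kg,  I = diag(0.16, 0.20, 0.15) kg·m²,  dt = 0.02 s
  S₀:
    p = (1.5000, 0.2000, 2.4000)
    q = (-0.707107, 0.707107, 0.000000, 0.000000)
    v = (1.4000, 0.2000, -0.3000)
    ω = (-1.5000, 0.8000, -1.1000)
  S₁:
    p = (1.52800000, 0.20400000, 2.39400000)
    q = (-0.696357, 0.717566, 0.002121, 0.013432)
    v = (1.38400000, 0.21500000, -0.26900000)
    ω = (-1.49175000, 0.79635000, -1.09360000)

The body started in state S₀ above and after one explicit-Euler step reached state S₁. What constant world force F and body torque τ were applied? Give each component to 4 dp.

F = (-1.6000, 1.5000, 3.1000)
τ = (0.1100, -0.0200, 0.0000)

velocity change Δv = (-0.01600000, 0.01500000, 0.03100000)
m·(v₁−v₀)/dt = (-1.6000, 1.5000, 3.1000)
rate change Δω = (0.00825000, -0.00365000, 0.00640000)
ω₀×(Iω₀) = (0.0440, 0.0165, -0.0480)
applied torque τ = (0.1100, -0.0200, 0.0000)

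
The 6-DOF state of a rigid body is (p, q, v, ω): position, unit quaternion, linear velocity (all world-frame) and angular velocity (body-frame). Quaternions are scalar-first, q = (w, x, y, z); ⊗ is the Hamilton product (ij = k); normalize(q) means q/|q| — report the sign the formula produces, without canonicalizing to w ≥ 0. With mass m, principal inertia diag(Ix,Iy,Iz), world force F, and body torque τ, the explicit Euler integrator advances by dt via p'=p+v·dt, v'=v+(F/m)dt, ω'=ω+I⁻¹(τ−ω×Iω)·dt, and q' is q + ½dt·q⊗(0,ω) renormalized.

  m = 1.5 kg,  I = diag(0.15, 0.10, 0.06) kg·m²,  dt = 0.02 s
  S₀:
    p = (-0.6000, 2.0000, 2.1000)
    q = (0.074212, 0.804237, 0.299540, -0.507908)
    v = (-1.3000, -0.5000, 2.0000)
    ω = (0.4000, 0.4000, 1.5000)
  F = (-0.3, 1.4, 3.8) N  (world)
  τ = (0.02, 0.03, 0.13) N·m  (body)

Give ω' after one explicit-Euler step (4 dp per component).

ω×(Iω) gyroscopic = (-0.0240, 0.0540, -0.0080)
(τ − ω×Iω)/I = (0.2933, -0.2400, 2.3000)
ω' = ω + α·dt = (0.4059, 0.3952, 1.5460)

ω' = (0.4059, 0.3952, 1.5460)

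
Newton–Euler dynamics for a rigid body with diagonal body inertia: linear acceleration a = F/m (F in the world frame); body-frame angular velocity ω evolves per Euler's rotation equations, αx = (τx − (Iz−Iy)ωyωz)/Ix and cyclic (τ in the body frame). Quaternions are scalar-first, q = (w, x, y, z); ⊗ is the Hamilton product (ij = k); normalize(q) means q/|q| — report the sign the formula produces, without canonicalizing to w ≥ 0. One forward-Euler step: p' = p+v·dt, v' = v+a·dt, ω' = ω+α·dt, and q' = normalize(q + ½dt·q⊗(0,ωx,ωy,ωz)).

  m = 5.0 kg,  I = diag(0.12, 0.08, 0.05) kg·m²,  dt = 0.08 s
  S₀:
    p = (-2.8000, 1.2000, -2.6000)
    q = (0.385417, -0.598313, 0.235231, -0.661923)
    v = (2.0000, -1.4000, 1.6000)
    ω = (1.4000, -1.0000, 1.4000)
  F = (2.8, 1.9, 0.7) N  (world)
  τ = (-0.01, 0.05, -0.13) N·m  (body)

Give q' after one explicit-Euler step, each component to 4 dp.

q' = (0.4636, -0.5877, 0.2154, -0.6271)

q⊗(0,ω) = (1.9995614, 0.2069842, -0.4744710, 0.8085734)
updated quaternion q' = (0.4636, -0.5877, 0.2154, -0.6271)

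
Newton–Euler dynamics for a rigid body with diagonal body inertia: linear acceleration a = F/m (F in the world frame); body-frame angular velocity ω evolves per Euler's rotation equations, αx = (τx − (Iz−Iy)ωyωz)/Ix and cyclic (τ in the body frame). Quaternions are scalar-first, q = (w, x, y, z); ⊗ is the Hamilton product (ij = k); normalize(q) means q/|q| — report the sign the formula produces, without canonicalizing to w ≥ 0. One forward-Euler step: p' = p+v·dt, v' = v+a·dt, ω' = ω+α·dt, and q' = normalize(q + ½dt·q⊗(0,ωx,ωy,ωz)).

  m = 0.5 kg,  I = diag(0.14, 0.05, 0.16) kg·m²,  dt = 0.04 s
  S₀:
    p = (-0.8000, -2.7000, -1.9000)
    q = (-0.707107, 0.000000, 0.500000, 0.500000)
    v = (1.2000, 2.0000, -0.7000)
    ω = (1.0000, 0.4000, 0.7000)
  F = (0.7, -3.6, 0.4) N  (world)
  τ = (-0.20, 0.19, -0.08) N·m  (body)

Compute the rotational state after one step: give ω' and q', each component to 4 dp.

ω' = (0.9341, 0.5632, 0.6890)
q' = (-0.7179, -0.0111, 0.5042, 0.4799)

gyro term ω×Iω = (0.0308, -0.0140, -0.0360)
(τ − ω×Iω)/I = (-1.6486, 4.0800, -0.2750)
ω' = ω + α·dt = (0.9341, 0.5632, 0.6890)
q⊗(0,ω) = (-0.5500000, -0.5571070, 0.2171572, -0.9949749)
updated quaternion q' = (-0.7179, -0.0111, 0.5042, 0.4799)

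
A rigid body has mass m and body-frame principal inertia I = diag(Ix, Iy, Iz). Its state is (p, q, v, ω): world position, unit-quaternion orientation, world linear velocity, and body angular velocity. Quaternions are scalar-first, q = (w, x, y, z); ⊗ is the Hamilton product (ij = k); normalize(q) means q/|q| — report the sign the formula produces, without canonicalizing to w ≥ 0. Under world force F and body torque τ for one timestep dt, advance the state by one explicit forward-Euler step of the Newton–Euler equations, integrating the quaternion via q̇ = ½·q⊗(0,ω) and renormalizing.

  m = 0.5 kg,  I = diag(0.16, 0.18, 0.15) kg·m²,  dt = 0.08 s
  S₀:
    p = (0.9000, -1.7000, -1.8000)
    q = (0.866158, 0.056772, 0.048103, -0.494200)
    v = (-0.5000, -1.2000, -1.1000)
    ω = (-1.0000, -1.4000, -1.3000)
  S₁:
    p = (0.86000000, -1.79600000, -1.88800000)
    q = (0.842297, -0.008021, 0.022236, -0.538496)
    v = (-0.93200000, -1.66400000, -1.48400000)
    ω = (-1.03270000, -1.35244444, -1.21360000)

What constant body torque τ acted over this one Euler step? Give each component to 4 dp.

ω₁ − ω₀ = (-0.03270000, 0.04755556, 0.08640000)
applied torque τ = (-0.1200, 0.1200, 0.1900)

τ = (-0.1200, 0.1200, 0.1900)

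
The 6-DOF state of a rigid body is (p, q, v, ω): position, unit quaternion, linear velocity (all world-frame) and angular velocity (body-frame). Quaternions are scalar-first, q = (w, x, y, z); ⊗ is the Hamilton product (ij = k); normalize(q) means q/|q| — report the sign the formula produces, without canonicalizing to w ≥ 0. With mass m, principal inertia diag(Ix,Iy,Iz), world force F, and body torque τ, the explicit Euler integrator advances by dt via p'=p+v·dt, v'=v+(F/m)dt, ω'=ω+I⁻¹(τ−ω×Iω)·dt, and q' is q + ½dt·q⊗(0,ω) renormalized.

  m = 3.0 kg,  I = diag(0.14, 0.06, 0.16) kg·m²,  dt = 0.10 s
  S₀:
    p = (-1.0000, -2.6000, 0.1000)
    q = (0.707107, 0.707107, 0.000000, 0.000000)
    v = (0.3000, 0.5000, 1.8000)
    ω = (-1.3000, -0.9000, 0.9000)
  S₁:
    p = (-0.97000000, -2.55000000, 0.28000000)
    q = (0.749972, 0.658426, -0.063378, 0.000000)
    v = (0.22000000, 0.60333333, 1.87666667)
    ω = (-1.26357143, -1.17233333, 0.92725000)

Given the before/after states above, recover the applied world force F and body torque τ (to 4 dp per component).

velocity change Δv = (-0.08000000, 0.10333333, 0.07666667)
m·(v₁−v₀)/dt = (-2.4000, 3.1000, 2.3000)
ω₁ − ω₀ = (0.03642857, -0.27233333, 0.02725000)
precession coupling = (-0.0810, 0.0234, -0.0936)
τ = I·(Δω/dt) + ω₀×(Iω₀) = (-0.0300, -0.1400, -0.0500)

F = (-2.4000, 3.1000, 2.3000)
τ = (-0.0300, -0.1400, -0.0500)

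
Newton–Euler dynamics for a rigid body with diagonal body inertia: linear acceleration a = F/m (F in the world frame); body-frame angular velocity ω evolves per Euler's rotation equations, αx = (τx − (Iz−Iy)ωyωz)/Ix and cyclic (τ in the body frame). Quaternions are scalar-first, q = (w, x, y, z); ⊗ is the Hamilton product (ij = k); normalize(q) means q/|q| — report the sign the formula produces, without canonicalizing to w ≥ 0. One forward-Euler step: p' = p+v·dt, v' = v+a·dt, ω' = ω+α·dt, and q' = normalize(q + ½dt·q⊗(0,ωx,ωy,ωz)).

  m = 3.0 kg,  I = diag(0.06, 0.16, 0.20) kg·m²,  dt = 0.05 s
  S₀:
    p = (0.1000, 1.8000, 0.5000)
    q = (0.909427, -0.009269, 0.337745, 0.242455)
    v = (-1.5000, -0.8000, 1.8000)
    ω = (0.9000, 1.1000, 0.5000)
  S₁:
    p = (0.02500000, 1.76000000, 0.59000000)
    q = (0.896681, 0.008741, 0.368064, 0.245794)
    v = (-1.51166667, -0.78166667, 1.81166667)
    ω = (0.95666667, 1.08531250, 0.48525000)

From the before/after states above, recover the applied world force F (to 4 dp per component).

F = (-0.7000, 1.1000, 0.7000)

v₁ − v₀ = (-0.01166667, 0.01833333, 0.01166667)
F = m·Δv/dt = (-0.7000, 1.1000, 0.7000)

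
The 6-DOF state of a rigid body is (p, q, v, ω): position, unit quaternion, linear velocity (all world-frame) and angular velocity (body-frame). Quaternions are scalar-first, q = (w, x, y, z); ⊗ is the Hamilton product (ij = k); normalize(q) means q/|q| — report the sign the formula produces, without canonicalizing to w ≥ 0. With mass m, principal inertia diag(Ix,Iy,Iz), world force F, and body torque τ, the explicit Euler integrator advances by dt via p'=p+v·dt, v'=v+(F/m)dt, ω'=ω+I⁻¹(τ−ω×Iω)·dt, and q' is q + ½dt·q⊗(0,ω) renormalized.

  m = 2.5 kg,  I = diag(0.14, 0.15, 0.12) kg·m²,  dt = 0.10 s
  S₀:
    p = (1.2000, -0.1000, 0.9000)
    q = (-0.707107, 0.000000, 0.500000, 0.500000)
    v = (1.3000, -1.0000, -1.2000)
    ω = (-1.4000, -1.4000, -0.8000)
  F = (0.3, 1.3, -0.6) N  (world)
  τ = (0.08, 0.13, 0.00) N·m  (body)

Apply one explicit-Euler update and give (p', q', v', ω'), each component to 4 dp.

(τ − ω×Iω)/I = (0.8114, 0.7173, -0.1633)
ω' = ω + α·dt = (-1.3189, -1.3283, -0.8163)
q⊗(0,ω) = (1.1000000, 1.2899498, 0.2899498, 1.2656856)
updated quaternion q' = (-0.6484, 0.0641, 0.5116, 0.5601)
linear accel F/m = (0.1200, 0.5200, -0.2400)
new position p' = (1.3300, -0.2000, 0.7800)
v' = v + a·dt = (1.3120, -0.9480, -1.2240)

p' = (1.3300, -0.2000, 0.7800)
q' = (-0.6484, 0.0641, 0.5116, 0.5601)
v' = (1.3120, -0.9480, -1.2240)
ω' = (-1.3189, -1.3283, -0.8163)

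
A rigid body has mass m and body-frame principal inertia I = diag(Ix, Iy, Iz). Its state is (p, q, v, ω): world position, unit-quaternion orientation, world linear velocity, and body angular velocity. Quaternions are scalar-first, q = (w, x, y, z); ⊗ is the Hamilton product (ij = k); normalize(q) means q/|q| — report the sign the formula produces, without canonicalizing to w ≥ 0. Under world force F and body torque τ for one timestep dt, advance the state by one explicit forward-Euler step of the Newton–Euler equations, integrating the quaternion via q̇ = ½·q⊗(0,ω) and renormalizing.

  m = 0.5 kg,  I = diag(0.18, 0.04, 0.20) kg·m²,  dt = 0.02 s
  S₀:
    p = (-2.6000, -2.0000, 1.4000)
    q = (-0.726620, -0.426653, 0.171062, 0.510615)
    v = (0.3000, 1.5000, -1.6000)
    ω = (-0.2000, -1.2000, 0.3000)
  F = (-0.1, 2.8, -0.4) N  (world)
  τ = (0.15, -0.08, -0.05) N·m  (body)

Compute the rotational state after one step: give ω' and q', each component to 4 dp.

ω' = (-0.1769, -1.2406, 0.2984)
q' = (-0.7269, -0.4185, 0.1800, 0.5139)

ω×(Iω) gyroscopic = (-0.0576, 0.0012, -0.0336)
angular accel α = (1.1533, -2.0300, -0.0820)
ω + α·dt = (-0.1769, -1.2406, 0.2984)
q⊗(0,ω) = (-0.0332407, 0.8093806, 0.8978169, 0.3282100)
q' = normalize(q + ½dt·q⊗(0,ω)) = (-0.7269, -0.4185, 0.1800, 0.5139)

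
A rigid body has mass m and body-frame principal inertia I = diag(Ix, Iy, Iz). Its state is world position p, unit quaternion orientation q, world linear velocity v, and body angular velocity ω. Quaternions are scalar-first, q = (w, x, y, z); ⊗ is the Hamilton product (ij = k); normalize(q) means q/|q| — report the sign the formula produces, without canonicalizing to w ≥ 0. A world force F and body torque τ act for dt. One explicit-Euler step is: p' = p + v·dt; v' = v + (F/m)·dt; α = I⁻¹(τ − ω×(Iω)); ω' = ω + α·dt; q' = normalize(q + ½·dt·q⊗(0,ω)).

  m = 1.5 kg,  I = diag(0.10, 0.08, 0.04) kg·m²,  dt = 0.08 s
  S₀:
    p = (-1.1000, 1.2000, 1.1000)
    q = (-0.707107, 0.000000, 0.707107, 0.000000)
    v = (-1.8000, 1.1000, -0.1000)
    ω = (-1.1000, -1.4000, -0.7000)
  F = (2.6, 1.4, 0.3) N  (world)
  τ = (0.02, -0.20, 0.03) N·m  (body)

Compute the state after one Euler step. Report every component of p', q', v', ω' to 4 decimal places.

p' = (-1.2440, 1.2880, 1.0920)
q' = (-0.6656, 0.0113, 0.7445, 0.0508)
v' = (-1.6613, 1.1747, -0.0840)
ω' = (-1.0526, -1.6462, -0.5784)

p + v·dt = (-1.2440, 1.2880, 1.0920)
v' = v + a·dt = (-1.6613, 1.1747, -0.0840)
gyro term ω×Iω = (-0.0392, 0.0462, -0.0308)
α = I⁻¹(τ − ω×Iω) = (0.5920, -3.0775, 1.5200)
ω + α·dt = (-1.0526, -1.6462, -0.5784)
q⊗(0,ω) = (0.9899498, 0.2828428, 0.9899498, 1.2727926)
updated quaternion q' = (-0.6656, 0.0113, 0.7445, 0.0508)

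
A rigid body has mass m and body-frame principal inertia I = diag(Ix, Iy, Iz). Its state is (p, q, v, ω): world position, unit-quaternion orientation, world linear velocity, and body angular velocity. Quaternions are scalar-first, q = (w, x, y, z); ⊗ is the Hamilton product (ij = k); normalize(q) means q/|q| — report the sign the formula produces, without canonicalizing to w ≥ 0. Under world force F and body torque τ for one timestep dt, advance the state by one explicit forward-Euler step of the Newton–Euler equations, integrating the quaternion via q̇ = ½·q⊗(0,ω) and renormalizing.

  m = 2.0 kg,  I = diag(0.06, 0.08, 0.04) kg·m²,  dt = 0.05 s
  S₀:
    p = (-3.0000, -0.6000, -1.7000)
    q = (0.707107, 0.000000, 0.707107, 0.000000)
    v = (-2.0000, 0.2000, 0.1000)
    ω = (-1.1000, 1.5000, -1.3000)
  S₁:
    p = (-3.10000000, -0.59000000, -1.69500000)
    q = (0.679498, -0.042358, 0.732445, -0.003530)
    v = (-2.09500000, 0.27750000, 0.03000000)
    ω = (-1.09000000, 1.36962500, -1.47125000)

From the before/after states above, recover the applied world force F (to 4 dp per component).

v₁ − v₀ = (-0.09500000, 0.07750000, -0.07000000)
applied force F = (-3.8000, 3.1000, -2.8000)

F = (-3.8000, 3.1000, -2.8000)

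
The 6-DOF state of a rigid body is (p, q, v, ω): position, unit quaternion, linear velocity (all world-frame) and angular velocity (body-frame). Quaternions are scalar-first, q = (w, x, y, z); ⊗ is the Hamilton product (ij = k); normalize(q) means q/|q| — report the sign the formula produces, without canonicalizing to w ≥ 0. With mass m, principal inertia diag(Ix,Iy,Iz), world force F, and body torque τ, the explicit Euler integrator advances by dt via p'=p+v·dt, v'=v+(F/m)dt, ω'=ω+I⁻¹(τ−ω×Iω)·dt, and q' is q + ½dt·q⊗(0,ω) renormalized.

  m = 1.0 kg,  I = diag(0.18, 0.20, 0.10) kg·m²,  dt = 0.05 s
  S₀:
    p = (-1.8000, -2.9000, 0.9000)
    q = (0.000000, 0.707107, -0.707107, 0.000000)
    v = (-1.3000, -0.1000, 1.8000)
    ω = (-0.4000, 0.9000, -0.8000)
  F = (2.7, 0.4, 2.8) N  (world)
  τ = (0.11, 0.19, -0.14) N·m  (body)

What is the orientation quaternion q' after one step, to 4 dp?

q⊗(0,ω) = (0.9192391, 0.5656856, 0.5656856, 0.3535535)
updated quaternion q' = (0.0230, 0.7209, -0.6926, 0.0088)

q' = (0.0230, 0.7209, -0.6926, 0.0088)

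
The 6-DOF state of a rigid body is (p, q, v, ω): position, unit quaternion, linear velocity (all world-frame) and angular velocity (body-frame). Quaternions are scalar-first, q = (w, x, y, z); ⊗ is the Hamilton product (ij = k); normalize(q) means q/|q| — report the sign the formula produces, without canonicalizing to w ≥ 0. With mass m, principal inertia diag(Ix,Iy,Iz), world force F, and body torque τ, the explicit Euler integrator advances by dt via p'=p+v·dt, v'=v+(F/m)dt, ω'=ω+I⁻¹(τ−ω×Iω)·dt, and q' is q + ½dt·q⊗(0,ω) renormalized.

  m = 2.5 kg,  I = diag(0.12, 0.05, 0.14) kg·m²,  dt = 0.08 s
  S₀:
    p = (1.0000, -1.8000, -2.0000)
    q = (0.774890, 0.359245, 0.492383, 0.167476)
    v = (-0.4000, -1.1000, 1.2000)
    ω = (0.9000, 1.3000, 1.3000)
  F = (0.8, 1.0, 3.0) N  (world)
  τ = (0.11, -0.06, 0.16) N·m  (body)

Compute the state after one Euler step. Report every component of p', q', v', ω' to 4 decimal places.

p' = (0.9680, -1.8880, -1.9040)
q' = (0.7252, 0.4027, 0.5183, 0.2080)
v' = (-0.3744, -1.0680, 1.2960)
ω' = (0.8719, 1.2414, 1.4382)

a = F/m = (0.3200, 0.4000, 1.2000)
new position p' = (0.9680, -1.8880, -1.9040)
v' = v + a·dt = (-0.3744, -1.0680, 1.2960)
gyro term ω×Iω = (0.1521, -0.0234, -0.0819)
angular accel α = (-0.3508, -0.7320, 1.7279)
ω + α·dt = (0.8719, 1.2414, 1.4382)
2q̇ = q⊗(0,ω) = (-1.1811372, 1.1197801, 0.6910669, 1.0312308)
q' = normalize(q + ½dt·q⊗(0,ω)) = (0.7252, 0.4027, 0.5183, 0.2080)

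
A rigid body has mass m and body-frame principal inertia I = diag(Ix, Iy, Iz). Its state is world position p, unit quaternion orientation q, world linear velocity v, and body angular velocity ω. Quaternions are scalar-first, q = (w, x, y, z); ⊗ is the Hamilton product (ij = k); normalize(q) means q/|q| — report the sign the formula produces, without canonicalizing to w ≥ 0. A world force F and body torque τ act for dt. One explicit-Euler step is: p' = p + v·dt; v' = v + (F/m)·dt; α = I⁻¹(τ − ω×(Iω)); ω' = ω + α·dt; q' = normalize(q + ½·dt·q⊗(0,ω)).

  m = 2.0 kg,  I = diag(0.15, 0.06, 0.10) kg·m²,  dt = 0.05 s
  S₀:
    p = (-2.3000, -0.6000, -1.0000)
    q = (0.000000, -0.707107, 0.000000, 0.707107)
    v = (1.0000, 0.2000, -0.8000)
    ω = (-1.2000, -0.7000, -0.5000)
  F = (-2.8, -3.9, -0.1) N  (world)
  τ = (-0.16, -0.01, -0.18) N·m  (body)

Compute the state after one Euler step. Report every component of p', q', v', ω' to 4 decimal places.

angular accel α = (-1.1600, -0.6667, -1.0440)
ω + α·dt = (-1.2580, -0.7333, -0.5522)
Hamilton product q⊗(0,ω) = (-0.4949749, 0.4949749, -1.2020819, 0.4949749)
updated quaternion q' = (-0.0124, -0.6943, -0.0300, 0.7190)
linear accel F/m = (-1.4000, -1.9500, -0.0500)
new position p' = (-2.2500, -0.5900, -1.0400)
v' = v + a·dt = (0.9300, 0.1025, -0.8025)

p' = (-2.2500, -0.5900, -1.0400)
q' = (-0.0124, -0.6943, -0.0300, 0.7190)
v' = (0.9300, 0.1025, -0.8025)
ω' = (-1.2580, -0.7333, -0.5522)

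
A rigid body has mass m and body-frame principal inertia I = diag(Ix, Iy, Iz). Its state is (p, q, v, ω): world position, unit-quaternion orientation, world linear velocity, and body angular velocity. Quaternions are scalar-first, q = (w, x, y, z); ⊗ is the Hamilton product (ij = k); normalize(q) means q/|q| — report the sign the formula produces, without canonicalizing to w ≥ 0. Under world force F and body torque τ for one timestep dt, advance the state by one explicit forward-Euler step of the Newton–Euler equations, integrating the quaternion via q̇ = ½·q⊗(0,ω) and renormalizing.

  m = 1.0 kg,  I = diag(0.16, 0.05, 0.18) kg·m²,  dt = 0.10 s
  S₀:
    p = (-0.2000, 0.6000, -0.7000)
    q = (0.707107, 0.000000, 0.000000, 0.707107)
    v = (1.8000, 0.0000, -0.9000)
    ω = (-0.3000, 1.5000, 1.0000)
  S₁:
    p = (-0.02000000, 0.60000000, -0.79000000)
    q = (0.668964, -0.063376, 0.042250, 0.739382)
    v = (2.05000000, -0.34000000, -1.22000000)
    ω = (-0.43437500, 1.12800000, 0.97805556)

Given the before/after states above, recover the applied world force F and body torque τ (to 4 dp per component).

F = (2.5000, -3.4000, -3.2000)
τ = (-0.0200, -0.1800, 0.0100)

velocity change Δv = (0.25000000, -0.34000000, -0.32000000)
F = m·Δv/dt = (2.5000, -3.4000, -3.2000)
Δω = ω₁−ω₀ = (-0.13437500, -0.37200000, -0.02194444)
applied torque τ = (-0.0200, -0.1800, 0.0100)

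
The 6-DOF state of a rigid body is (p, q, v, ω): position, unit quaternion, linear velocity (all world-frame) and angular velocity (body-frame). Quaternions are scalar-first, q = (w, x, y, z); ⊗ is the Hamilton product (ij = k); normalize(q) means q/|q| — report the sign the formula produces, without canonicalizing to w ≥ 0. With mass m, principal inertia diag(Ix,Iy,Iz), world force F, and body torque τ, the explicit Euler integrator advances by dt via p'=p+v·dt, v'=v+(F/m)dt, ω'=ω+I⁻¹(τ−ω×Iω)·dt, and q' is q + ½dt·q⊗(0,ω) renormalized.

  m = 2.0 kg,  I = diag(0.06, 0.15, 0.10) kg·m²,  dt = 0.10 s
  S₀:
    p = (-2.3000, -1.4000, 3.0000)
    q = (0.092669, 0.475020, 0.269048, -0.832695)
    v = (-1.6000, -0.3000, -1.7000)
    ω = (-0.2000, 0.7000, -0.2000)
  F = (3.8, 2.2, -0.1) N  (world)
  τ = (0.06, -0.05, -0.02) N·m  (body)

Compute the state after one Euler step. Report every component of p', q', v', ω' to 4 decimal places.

α = I⁻¹(τ − ω×Iω) = (0.8833, -0.3227, -0.0740)
new body rate ω' = (-0.1117, 0.6677, -0.2074)
2q̇ = q⊗(0,ω) = (-0.2598686, 0.5105431, 0.3264113, 0.3677898)
q + ½dt·q⊗(0,ω), renormalized = (0.0796, 0.5002, 0.2852, -0.8137)
p' = p + v·dt = (-2.4600, -1.4300, 2.8300)
v' = v + a·dt = (-1.4100, -0.1900, -1.7050)

p' = (-2.4600, -1.4300, 2.8300)
q' = (0.0796, 0.5002, 0.2852, -0.8137)
v' = (-1.4100, -0.1900, -1.7050)
ω' = (-0.1117, 0.6677, -0.2074)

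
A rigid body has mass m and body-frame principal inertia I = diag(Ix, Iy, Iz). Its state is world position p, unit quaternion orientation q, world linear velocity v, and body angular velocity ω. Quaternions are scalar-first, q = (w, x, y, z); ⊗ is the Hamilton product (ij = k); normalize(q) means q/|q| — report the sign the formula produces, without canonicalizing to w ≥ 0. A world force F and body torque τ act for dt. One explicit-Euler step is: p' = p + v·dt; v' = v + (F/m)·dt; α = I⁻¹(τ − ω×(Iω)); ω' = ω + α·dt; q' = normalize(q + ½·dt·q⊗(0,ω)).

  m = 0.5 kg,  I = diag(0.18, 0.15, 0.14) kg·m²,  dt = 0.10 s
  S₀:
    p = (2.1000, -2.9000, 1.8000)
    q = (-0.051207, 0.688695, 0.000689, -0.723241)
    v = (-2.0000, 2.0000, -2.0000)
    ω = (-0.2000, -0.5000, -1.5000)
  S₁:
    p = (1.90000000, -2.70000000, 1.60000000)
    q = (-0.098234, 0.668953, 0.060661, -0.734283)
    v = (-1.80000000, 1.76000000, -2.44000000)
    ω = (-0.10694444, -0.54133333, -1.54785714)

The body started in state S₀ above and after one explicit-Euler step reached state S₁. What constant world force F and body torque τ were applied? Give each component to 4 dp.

Δv = v₁−v₀ = (0.20000000, -0.24000000, -0.44000000)
F = m·Δv/dt = (1.0000, -1.2000, -2.2000)
Δω = ω₁−ω₀ = (0.09305556, -0.04133333, -0.04785714)
gyro term ω₀×Iω₀ = (-0.0075, 0.0120, -0.0030)
I·α + gyro = (0.1600, -0.0500, -0.0700)

F = (1.0000, -1.2000, -2.2000)
τ = (0.1600, -0.0500, -0.0700)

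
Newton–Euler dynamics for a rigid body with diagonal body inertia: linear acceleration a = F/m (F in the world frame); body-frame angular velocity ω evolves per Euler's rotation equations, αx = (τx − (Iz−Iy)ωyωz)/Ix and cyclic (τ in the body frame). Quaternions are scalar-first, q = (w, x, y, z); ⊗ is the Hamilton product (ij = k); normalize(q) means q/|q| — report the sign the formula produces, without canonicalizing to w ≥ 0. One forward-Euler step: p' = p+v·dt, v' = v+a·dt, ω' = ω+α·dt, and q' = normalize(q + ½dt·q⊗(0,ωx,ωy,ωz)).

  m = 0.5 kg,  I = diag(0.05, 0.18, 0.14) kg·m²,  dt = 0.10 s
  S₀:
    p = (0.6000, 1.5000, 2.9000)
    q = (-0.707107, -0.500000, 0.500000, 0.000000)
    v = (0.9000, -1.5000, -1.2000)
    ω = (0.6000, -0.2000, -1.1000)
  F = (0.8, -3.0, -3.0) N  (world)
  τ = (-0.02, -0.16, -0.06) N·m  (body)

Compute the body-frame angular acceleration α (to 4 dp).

gyro term ω×Iω = (-0.0088, 0.0594, -0.0156)
α = I⁻¹(τ − ω×Iω) = (-0.2240, -1.2189, -0.3171)

α = (-0.2240, -1.2189, -0.3171)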